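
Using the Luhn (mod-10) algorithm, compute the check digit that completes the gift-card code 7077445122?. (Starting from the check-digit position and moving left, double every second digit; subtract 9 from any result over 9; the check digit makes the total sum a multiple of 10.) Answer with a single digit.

Partial digits right→left: 2 2 1 5 4 4 7 7 0 7
Double every second digit counting from the check-digit position (so the 1st, 3rd, 5th, ... of the partial from the right).
  doubled (with −9 where >9): 4 2 8 5 0 → sum 19
  kept as-is: 2 5 4 7 7 → sum 25
Total = 19 + 25 = 44.
Check digit = (10 − (44 mod 10)) mod 10 = 6.

6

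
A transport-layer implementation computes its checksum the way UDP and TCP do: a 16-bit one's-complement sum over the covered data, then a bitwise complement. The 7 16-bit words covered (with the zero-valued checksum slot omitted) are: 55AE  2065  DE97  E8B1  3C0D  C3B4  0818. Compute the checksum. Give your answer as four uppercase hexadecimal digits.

One's-complement addition (fold any carry out of bit 15 back into bit 0):
  0x55AE + 0x2065 = 0x07613
  0x7613 + 0xDE97 = 0x154AA → wrap carry → 0x54AB
  0x54AB + 0xE8B1 = 0x13D5C → wrap carry → 0x3D5D
  0x3D5D + 0x3C0D = 0x0796A
  0x796A + 0xC3B4 = 0x13D1E → wrap carry → 0x3D1F
  0x3D1F + 0x0818 = 0x04537
One's-complement sum = 0x4537.
Checksum = ~0x4537 & 0xFFFF = 0xBAC8.

BAC8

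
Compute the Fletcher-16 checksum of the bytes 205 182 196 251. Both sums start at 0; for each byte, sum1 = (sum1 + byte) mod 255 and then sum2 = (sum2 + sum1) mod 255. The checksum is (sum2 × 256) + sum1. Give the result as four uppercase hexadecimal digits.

Running sums (mod 255):
  after byte 0 (205): sum1=205, sum2=205
  after byte 1 (182): sum1=132, sum2=82
  after byte 2 (196): sum1=73, sum2=155
  after byte 3 (251): sum1=69, sum2=224
Checksum = sum2·256 + sum1 = 224·256 + 69 = 57413 = 0xE045.

E045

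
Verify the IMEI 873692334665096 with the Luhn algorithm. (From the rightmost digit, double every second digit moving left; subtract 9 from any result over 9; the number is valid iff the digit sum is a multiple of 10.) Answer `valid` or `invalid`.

From the right, keep odd positions and double even positions (subtract 9 from any doubled value over 9):
  doubled (positions 2,4,...): 9 1 3 6 4 3 5 → sum 31
  kept (positions 1,3,...): 6 0 6 4 3 9 3 8 → sum 39
Total = 70.
70 mod 10 = 0, so the number is valid.

valid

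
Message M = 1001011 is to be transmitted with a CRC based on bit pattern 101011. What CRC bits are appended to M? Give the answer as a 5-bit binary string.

11110

Append 5 zeros: 100101100000. Divide by 101011 (XOR where the leading bit is 1):
  pos 0: 100101 XOR 101011 = 001110
  pos 2: 111010 XOR 101011 = 010001
  pos 3: 100010 XOR 101011 = 001001
  pos 5: 100100 XOR 101011 = 001111
Remainder (last 5 bits) = 11110. This is the CRC / FCS.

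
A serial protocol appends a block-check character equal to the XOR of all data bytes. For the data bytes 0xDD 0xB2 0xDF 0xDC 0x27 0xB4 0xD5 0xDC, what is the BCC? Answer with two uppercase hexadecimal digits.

F6

XOR the bytes together:
  start with 0xDD
  0xDD ⊕ 0xB2 = 0x6F
  0x6F ⊕ 0xDF = 0xB0
  0xB0 ⊕ 0xDC = 0x6C
  0x6C ⊕ 0x27 = 0x4B
  0x4B ⊕ 0xB4 = 0xFF
  0xFF ⊕ 0xD5 = 0x2A
  0x2A ⊕ 0xDC = 0xF6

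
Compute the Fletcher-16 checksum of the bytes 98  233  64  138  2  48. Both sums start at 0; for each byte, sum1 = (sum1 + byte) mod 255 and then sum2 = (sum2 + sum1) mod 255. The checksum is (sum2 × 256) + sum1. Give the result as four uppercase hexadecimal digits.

B449

Running sums (mod 255):
  after byte 0 (98): sum1=98, sum2=98
  after byte 1 (233): sum1=76, sum2=174
  after byte 2 (64): sum1=140, sum2=59
  after byte 3 (138): sum1=23, sum2=82
  after byte 4 (2): sum1=25, sum2=107
  after byte 5 (48): sum1=73, sum2=180
Checksum = sum2·256 + sum1 = 180·256 + 73 = 46153 = 0xB449.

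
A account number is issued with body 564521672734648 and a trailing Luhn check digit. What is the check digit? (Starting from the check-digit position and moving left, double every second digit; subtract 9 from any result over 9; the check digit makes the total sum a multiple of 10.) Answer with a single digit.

0

Partial digits right→left: 8 4 6 4 3 7 2 7 6 1 2 5 4 6 5
Double every second digit counting from the check-digit position (so the 1st, 3rd, 5th, ... of the partial from the right).
  doubled (with −9 where >9): 7 3 6 4 3 4 8 1 → sum 36
  kept as-is: 4 4 7 7 1 5 6 → sum 34
Total = 36 + 34 = 70.
Check digit = (10 − (70 mod 10)) mod 10 = 0.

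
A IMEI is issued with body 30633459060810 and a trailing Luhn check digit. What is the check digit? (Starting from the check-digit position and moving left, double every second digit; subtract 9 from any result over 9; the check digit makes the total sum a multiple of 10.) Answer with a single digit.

Partial digits right→left: 0 1 8 0 6 0 9 5 4 3 3 6 0 3
Double every second digit counting from the check-digit position (so the 1st, 3rd, 5th, ... of the partial from the right).
  doubled (with −9 where >9): 0 7 3 9 8 6 0 → sum 33
  kept as-is: 1 0 0 5 3 6 3 → sum 18
Total = 33 + 18 = 51.
Check digit = (10 − (51 mod 10)) mod 10 = 9.

9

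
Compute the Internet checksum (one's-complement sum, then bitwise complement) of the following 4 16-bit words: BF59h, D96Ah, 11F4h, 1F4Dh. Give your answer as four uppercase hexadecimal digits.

35FA

One's-complement addition (fold any carry out of bit 15 back into bit 0):
  0xBF59 + 0xD96A = 0x198C3 → wrap carry → 0x98C4
  0x98C4 + 0x11F4 = 0x0AAB8
  0xAAB8 + 0x1F4D = 0x0CA05
One's-complement sum = 0xCA05.
Checksum = ~0xCA05 & 0xFFFF = 0x35FA.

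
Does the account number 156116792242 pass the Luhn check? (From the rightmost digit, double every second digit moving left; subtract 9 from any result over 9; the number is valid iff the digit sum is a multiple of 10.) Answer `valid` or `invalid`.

invalid

From the right, keep odd positions and double even positions (subtract 9 from any doubled value over 9):
  doubled (positions 2,4,...): 8 4 5 2 3 2 → sum 24
  kept (positions 1,3,...): 2 2 9 6 1 5 → sum 25
Total = 49.
49 mod 10 = 9, so the number is invalid.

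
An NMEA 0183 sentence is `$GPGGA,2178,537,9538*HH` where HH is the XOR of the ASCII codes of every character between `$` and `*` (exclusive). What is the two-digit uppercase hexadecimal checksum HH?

40

XOR the ASCII codes of the payload characters:
  'G' = 0x47 → acc = 0x47
  'P' = 0x50 → acc = 0x17
  'G' = 0x47 → acc = 0x50
  'G' = 0x47 → acc = 0x17
  'A' = 0x41 → acc = 0x56
  ',' = 0x2C → acc = 0x7A
  '2' = 0x32 → acc = 0x48
  '1' = 0x31 → acc = 0x79
  '7' = 0x37 → acc = 0x4E
  '8' = 0x38 → acc = 0x76
  ',' = 0x2C → acc = 0x5A
  '5' = 0x35 → acc = 0x6F
  '3' = 0x33 → acc = 0x5C
  '7' = 0x37 → acc = 0x6B
  ',' = 0x2C → acc = 0x47
  '9' = 0x39 → acc = 0x7E
  '5' = 0x35 → acc = 0x4B
  '3' = 0x33 → acc = 0x78
  '8' = 0x38 → acc = 0x40
Checksum = 0x40.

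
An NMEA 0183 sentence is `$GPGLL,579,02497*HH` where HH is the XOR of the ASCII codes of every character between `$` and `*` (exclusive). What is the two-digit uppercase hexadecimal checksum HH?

53

XOR the ASCII codes of the payload characters:
  'G' = 0x47 → acc = 0x47
  'P' = 0x50 → acc = 0x17
  'G' = 0x47 → acc = 0x50
  'L' = 0x4C → acc = 0x1C
  'L' = 0x4C → acc = 0x50
  ',' = 0x2C → acc = 0x7C
  '5' = 0x35 → acc = 0x49
  '7' = 0x37 → acc = 0x7E
  '9' = 0x39 → acc = 0x47
  ',' = 0x2C → acc = 0x6B
  '0' = 0x30 → acc = 0x5B
  '2' = 0x32 → acc = 0x69
  '4' = 0x34 → acc = 0x5D
  '9' = 0x39 → acc = 0x64
  '7' = 0x37 → acc = 0x53
Checksum = 0x53.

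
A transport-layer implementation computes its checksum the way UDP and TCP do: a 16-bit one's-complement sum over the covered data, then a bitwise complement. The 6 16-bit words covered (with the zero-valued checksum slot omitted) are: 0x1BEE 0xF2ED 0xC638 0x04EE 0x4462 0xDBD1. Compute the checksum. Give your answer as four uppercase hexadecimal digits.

05C9

One's-complement addition (fold any carry out of bit 15 back into bit 0):
  0x1BEE + 0xF2ED = 0x10EDB → wrap carry → 0x0EDC
  0x0EDC + 0xC638 = 0x0D514
  0xD514 + 0x04EE = 0x0DA02
  0xDA02 + 0x4462 = 0x11E64 → wrap carry → 0x1E65
  0x1E65 + 0xDBD1 = 0x0FA36
One's-complement sum = 0xFA36.
Checksum = ~0xFA36 & 0xFFFF = 0x05C9.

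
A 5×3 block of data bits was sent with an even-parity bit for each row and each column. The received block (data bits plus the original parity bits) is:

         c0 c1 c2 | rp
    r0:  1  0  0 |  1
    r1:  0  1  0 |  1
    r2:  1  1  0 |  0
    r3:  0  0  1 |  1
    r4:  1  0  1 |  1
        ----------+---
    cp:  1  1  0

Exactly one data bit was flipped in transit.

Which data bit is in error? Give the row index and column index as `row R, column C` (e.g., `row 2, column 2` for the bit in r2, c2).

Recompute each row's even parity and compare to rp:
  r0: data parity 1, sent rp 1 → ok
  r1: data parity 1, sent rp 1 → ok
  r2: data parity 0, sent rp 0 → ok
  r3: data parity 1, sent rp 1 → ok
  r4: data parity 0, sent rp 1 → mismatch
Recompute each column's even parity and compare to cp:
  c0: data parity 1, sent cp 1 → ok
  c1: data parity 0, sent cp 1 → mismatch
  c2: data parity 0, sent cp 0 → ok
Exactly one row (r4) and one column (c1) fail → the flipped bit is at their intersection.

row 4, column 1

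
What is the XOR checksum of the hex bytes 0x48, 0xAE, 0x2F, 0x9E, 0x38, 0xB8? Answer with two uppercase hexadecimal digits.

XOR the bytes together:
  start with 0x48
  0x48 ⊕ 0xAE = 0xE6
  0xE6 ⊕ 0x2F = 0xC9
  0xC9 ⊕ 0x9E = 0x57
  0x57 ⊕ 0x38 = 0x6F
  0x6F ⊕ 0xB8 = 0xD7

D7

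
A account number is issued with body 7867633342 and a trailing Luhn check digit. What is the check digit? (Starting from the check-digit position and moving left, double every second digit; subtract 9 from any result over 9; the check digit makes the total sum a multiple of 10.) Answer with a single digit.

Partial digits right→left: 2 4 3 3 3 6 7 6 8 7
Double every second digit counting from the check-digit position (so the 1st, 3rd, 5th, ... of the partial from the right).
  doubled (with −9 where >9): 4 6 6 5 7 → sum 28
  kept as-is: 4 3 6 6 7 → sum 26
Total = 28 + 26 = 54.
Check digit = (10 − (54 mod 10)) mod 10 = 6.

6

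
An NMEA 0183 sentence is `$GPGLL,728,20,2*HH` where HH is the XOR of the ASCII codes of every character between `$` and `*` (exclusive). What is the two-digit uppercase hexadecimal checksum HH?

71

XOR the ASCII codes of the payload characters:
  'G' = 0x47 → acc = 0x47
  'P' = 0x50 → acc = 0x17
  'G' = 0x47 → acc = 0x50
  'L' = 0x4C → acc = 0x1C
  'L' = 0x4C → acc = 0x50
  ',' = 0x2C → acc = 0x7C
  '7' = 0x37 → acc = 0x4B
  '2' = 0x32 → acc = 0x79
  '8' = 0x38 → acc = 0x41
  ',' = 0x2C → acc = 0x6D
  '2' = 0x32 → acc = 0x5F
  '0' = 0x30 → acc = 0x6F
  ',' = 0x2C → acc = 0x43
  '2' = 0x32 → acc = 0x71
Checksum = 0x71.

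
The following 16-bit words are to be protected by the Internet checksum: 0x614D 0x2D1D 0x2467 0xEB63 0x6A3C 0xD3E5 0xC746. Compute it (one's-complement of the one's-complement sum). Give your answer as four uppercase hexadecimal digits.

One's-complement addition (fold any carry out of bit 15 back into bit 0):
  0x614D + 0x2D1D = 0x08E6A
  0x8E6A + 0x2467 = 0x0B2D1
  0xB2D1 + 0xEB63 = 0x19E34 → wrap carry → 0x9E35
  0x9E35 + 0x6A3C = 0x10871 → wrap carry → 0x0872
  0x0872 + 0xD3E5 = 0x0DC57
  0xDC57 + 0xC746 = 0x1A39D → wrap carry → 0xA39E
One's-complement sum = 0xA39E.
Checksum = ~0xA39E & 0xFFFF = 0x5C61.

5C61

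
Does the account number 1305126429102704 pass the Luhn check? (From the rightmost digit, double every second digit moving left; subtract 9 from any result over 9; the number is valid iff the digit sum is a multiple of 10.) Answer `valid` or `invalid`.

invalid

From the right, keep odd positions and double even positions (subtract 9 from any doubled value over 9):
  doubled (positions 2,4,...): 0 4 2 4 3 2 0 2 → sum 17
  kept (positions 1,3,...): 4 7 0 9 4 2 5 3 → sum 34
Total = 51.
51 mod 10 = 1, so the number is invalid.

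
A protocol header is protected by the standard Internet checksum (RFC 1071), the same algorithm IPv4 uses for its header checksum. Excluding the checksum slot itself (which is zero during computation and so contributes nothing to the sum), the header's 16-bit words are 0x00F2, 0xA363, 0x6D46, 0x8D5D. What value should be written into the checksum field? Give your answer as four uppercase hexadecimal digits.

One's-complement addition (fold any carry out of bit 15 back into bit 0):
  0x00F2 + 0xA363 = 0x0A455
  0xA455 + 0x6D46 = 0x1119B → wrap carry → 0x119C
  0x119C + 0x8D5D = 0x09EF9
One's-complement sum = 0x9EF9.
Checksum = ~0x9EF9 & 0xFFFF = 0x6106.

6106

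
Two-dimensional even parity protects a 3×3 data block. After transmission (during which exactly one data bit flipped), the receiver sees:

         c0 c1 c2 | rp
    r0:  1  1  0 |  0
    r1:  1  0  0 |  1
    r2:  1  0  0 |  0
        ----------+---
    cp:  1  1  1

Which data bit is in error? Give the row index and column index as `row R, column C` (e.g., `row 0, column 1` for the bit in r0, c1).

Recompute each row's even parity and compare to rp:
  r0: data parity 0, sent rp 0 → ok
  r1: data parity 1, sent rp 1 → ok
  r2: data parity 1, sent rp 0 → mismatch
Recompute each column's even parity and compare to cp:
  c0: data parity 1, sent cp 1 → ok
  c1: data parity 1, sent cp 1 → ok
  c2: data parity 0, sent cp 1 → mismatch
Exactly one row (r2) and one column (c2) fail → the flipped bit is at their intersection.

row 2, column 2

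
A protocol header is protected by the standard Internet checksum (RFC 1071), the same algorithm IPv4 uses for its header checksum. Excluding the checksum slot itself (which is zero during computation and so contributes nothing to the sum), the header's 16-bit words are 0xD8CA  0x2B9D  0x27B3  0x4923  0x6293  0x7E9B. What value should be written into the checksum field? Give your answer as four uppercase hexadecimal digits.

One's-complement addition (fold any carry out of bit 15 back into bit 0):
  0xD8CA + 0x2B9D = 0x10467 → wrap carry → 0x0468
  0x0468 + 0x27B3 = 0x02C1B
  0x2C1B + 0x4923 = 0x0753E
  0x753E + 0x6293 = 0x0D7D1
  0xD7D1 + 0x7E9B = 0x1566C → wrap carry → 0x566D
One's-complement sum = 0x566D.
Checksum = ~0x566D & 0xFFFF = 0xA992.

A992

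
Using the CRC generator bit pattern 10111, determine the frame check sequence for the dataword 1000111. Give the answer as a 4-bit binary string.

Append 4 zeros: 10001110000. Divide by 10111 (XOR where the leading bit is 1):
  pos 0: 10001 XOR 10111 = 00110
  pos 2: 11011 XOR 10111 = 01100
  pos 3: 11000 XOR 10111 = 01111
  pos 4: 11110 XOR 10111 = 01001
  pos 5: 10010 XOR 10111 = 00101
Remainder (last 4 bits) = 1010. This is the CRC / FCS.

1010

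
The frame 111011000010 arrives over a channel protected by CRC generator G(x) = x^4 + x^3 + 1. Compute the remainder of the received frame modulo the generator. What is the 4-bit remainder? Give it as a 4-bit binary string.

1000

Modulo-2 division of 111011000010 by 11001:
  pos 0: 11101 XOR 11001 = 00100
  pos 2: 10010 XOR 11001 = 01011
  pos 3: 10110 XOR 11001 = 01111
  pos 4: 11110 XOR 11001 = 00111
  pos 6: 11101 XOR 11001 = 00100
Remainder = 1000 (nonzero — an error is detected).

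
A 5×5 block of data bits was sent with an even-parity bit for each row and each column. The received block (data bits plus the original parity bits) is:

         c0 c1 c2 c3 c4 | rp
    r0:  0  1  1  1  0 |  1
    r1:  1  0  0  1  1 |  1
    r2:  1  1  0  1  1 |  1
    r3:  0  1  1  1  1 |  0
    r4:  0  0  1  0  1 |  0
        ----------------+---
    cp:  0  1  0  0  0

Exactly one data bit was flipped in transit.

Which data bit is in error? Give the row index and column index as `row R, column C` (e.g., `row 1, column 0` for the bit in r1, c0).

Recompute each row's even parity and compare to rp:
  r0: data parity 1, sent rp 1 → ok
  r1: data parity 1, sent rp 1 → ok
  r2: data parity 0, sent rp 1 → mismatch
  r3: data parity 0, sent rp 0 → ok
  r4: data parity 0, sent rp 0 → ok
Recompute each column's even parity and compare to cp:
  c0: data parity 0, sent cp 0 → ok
  c1: data parity 1, sent cp 1 → ok
  c2: data parity 1, sent cp 0 → mismatch
  c3: data parity 0, sent cp 0 → ok
  c4: data parity 0, sent cp 0 → ok
Exactly one row (r2) and one column (c2) fail → the flipped bit is at their intersection.

row 2, column 2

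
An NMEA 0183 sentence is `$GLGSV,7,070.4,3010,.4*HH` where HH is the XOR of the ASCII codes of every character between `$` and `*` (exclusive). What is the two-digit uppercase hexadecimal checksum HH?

4B

XOR the ASCII codes of the payload characters:
  'G' = 0x47 → acc = 0x47
  'L' = 0x4C → acc = 0x0B
  'G' = 0x47 → acc = 0x4C
  'S' = 0x53 → acc = 0x1F
  'V' = 0x56 → acc = 0x49
  ',' = 0x2C → acc = 0x65
  '7' = 0x37 → acc = 0x52
  ',' = 0x2C → acc = 0x7E
  '0' = 0x30 → acc = 0x4E
  '7' = 0x37 → acc = 0x79
  '0' = 0x30 → acc = 0x49
  '.' = 0x2E → acc = 0x67
  '4' = 0x34 → acc = 0x53
  ',' = 0x2C → acc = 0x7F
  '3' = 0x33 → acc = 0x4C
  '0' = 0x30 → acc = 0x7C
  '1' = 0x31 → acc = 0x4D
  '0' = 0x30 → acc = 0x7D
  ',' = 0x2C → acc = 0x51
  '.' = 0x2E → acc = 0x7F
  '4' = 0x34 → acc = 0x4B
Checksum = 0x4B.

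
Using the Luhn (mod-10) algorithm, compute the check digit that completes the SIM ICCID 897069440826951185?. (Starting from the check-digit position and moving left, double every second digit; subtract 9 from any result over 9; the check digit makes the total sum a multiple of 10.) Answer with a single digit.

Partial digits right→left: 5 8 1 1 5 9 6 2 8 0 4 4 9 6 0 7 9 8
Double every second digit counting from the check-digit position (so the 1st, 3rd, 5th, ... of the partial from the right).
  doubled (with −9 where >9): 1 2 1 3 7 8 9 0 9 → sum 40
  kept as-is: 8 1 9 2 0 4 6 7 8 → sum 45
Total = 40 + 45 = 85.
Check digit = (10 − (85 mod 10)) mod 10 = 5.

5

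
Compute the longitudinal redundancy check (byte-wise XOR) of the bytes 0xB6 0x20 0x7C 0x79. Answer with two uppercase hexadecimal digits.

XOR the bytes together:
  start with 0xB6
  0xB6 ⊕ 0x20 = 0x96
  0x96 ⊕ 0x7C = 0xEA
  0xEA ⊕ 0x79 = 0x93

93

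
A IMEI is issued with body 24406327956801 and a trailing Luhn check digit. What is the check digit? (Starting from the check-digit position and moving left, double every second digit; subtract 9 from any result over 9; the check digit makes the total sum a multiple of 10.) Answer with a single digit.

2

Partial digits right→left: 1 0 8 6 5 9 7 2 3 6 0 4 4 2
Double every second digit counting from the check-digit position (so the 1st, 3rd, 5th, ... of the partial from the right).
  doubled (with −9 where >9): 2 7 1 5 6 0 8 → sum 29
  kept as-is: 0 6 9 2 6 4 2 → sum 29
Total = 29 + 29 = 58.
Check digit = (10 − (58 mod 10)) mod 10 = 2.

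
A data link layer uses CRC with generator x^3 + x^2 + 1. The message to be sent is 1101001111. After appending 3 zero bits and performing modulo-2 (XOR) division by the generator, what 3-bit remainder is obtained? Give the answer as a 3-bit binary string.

111

Append 3 zeros: 1101001111000. Divide by 1101 (XOR where the leading bit is 1):
  pos 0: 1101 XOR 1101 = 0000
  pos 6: 1111 XOR 1101 = 0010
  pos 8: 1000 XOR 1101 = 0101
  pos 9: 1010 XOR 1101 = 0111
Remainder (last 3 bits) = 111. This is the CRC / FCS.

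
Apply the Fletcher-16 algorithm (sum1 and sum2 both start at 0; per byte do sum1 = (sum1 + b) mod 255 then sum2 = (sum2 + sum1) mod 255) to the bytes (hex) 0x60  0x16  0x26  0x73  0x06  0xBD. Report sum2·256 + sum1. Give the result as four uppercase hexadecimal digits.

6DD3

Running sums (mod 255):
  after byte 0 (0x60): sum1=96, sum2=96
  after byte 1 (0x16): sum1=118, sum2=214
  after byte 2 (0x26): sum1=156, sum2=115
  after byte 3 (0x73): sum1=16, sum2=131
  after byte 4 (0x06): sum1=22, sum2=153
  after byte 5 (0xBD): sum1=211, sum2=109
Checksum = sum2·256 + sum1 = 109·256 + 211 = 28115 = 0x6DD3.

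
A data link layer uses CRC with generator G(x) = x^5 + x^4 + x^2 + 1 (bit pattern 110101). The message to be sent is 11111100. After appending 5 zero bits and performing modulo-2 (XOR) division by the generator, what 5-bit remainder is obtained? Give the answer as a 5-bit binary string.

Append 5 zeros: 1111110000000. Divide by 110101 (XOR where the leading bit is 1):
  pos 0: 111111 XOR 110101 = 001010
  pos 2: 101000 XOR 110101 = 011101
  pos 3: 111010 XOR 110101 = 001111
  pos 5: 111100 XOR 110101 = 001001
  pos 7: 100100 XOR 110101 = 010001
Remainder (last 5 bits) = 10001. This is the CRC / FCS.

10001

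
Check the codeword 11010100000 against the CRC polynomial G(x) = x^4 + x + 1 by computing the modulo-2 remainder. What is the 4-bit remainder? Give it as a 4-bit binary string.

0000

Modulo-2 division of 11010100000 by 10011:
  pos 0: 11010 XOR 10011 = 01001
  pos 1: 10011 XOR 10011 = 00000
Remainder = 0000 (zero — the frame passes the CRC check).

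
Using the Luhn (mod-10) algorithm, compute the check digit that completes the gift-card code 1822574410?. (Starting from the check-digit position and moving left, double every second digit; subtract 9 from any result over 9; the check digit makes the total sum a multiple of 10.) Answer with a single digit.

3

Partial digits right→left: 0 1 4 4 7 5 2 2 8 1
Double every second digit counting from the check-digit position (so the 1st, 3rd, 5th, ... of the partial from the right).
  doubled (with −9 where >9): 0 8 5 4 7 → sum 24
  kept as-is: 1 4 5 2 1 → sum 13
Total = 24 + 13 = 37.
Check digit = (10 − (37 mod 10)) mod 10 = 3.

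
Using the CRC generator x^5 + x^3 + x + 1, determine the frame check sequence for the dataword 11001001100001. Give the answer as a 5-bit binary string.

01100

Append 5 zeros: 1100100110000100000. Divide by 101011 (XOR where the leading bit is 1):
  pos 0: 110010 XOR 101011 = 011001
  pos 1: 110010 XOR 101011 = 011001
  pos 2: 110011 XOR 101011 = 011000
  pos 3: 110001 XOR 101011 = 011010
  pos 4: 110100 XOR 101011 = 011111
  pos 5: 111110 XOR 101011 = 010101
  pos 6: 101010 XOR 101011 = 000001
  pos 11: 101000 XOR 101011 = 000011
Remainder (last 5 bits) = 01100. This is the CRC / FCS.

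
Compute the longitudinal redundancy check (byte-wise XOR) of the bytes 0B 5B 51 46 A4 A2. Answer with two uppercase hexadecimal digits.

XOR the bytes together:
  start with 0x0B
  0x0B ⊕ 0x5B = 0x50
  0x50 ⊕ 0x51 = 0x01
  0x01 ⊕ 0x46 = 0x47
  0x47 ⊕ 0xA4 = 0xE3
  0xE3 ⊕ 0xA2 = 0x41

41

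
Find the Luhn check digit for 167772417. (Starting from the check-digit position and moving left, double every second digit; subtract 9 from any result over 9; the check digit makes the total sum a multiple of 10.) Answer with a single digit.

Partial digits right→left: 7 1 4 2 7 7 7 6 1
Double every second digit counting from the check-digit position (so the 1st, 3rd, 5th, ... of the partial from the right).
  doubled (with −9 where >9): 5 8 5 5 2 → sum 25
  kept as-is: 1 2 7 6 → sum 16
Total = 25 + 16 = 41.
Check digit = (10 − (41 mod 10)) mod 10 = 9.

9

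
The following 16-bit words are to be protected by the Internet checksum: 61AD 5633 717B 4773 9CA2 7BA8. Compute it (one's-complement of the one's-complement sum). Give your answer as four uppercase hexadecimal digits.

76E5

One's-complement addition (fold any carry out of bit 15 back into bit 0):
  0x61AD + 0x5633 = 0x0B7E0
  0xB7E0 + 0x717B = 0x1295B → wrap carry → 0x295C
  0x295C + 0x4773 = 0x070CF
  0x70CF + 0x9CA2 = 0x10D71 → wrap carry → 0x0D72
  0x0D72 + 0x7BA8 = 0x0891A
One's-complement sum = 0x891A.
Checksum = ~0x891A & 0xFFFF = 0x76E5.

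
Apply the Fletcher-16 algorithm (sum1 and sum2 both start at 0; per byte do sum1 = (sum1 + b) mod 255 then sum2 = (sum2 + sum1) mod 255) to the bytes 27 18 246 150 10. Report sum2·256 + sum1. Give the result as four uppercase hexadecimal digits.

EBC4

Running sums (mod 255):
  after byte 0 (27): sum1=27, sum2=27
  after byte 1 (18): sum1=45, sum2=72
  after byte 2 (246): sum1=36, sum2=108
  after byte 3 (150): sum1=186, sum2=39
  after byte 4 (10): sum1=196, sum2=235
Checksum = sum2·256 + sum1 = 235·256 + 196 = 60356 = 0xEBC4.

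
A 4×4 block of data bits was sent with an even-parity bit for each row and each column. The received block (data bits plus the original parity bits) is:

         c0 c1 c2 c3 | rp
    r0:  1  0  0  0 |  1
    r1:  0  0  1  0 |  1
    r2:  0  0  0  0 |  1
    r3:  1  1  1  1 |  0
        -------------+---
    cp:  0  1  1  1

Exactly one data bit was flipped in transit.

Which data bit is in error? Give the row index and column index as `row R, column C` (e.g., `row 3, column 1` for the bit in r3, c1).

row 2, column 2

Recompute each row's even parity and compare to rp:
  r0: data parity 1, sent rp 1 → ok
  r1: data parity 1, sent rp 1 → ok
  r2: data parity 0, sent rp 1 → mismatch
  r3: data parity 0, sent rp 0 → ok
Recompute each column's even parity and compare to cp:
  c0: data parity 0, sent cp 0 → ok
  c1: data parity 1, sent cp 1 → ok
  c2: data parity 0, sent cp 1 → mismatch
  c3: data parity 1, sent cp 1 → ok
Exactly one row (r2) and one column (c2) fail → the flipped bit is at their intersection.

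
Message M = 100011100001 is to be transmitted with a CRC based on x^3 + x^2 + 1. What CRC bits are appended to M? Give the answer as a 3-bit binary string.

Append 3 zeros: 100011100001000. Divide by 1101 (XOR where the leading bit is 1):
  pos 0: 1000 XOR 1101 = 0101
  pos 1: 1011 XOR 1101 = 0110
  pos 2: 1101 XOR 1101 = 0000
  pos 6: 1000 XOR 1101 = 0101
  pos 7: 1010 XOR 1101 = 0111
  pos 8: 1111 XOR 1101 = 0010
  pos 10: 1000 XOR 1101 = 0101
  pos 11: 1010 XOR 1101 = 0111
Remainder (last 3 bits) = 111. This is the CRC / FCS.

111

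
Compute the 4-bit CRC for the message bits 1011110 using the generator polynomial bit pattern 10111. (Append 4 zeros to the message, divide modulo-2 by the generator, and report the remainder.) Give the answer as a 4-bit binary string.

1110

Append 4 zeros: 10111100000. Divide by 10111 (XOR where the leading bit is 1):
  pos 0: 10111 XOR 10111 = 00000
  pos 5: 10000 XOR 10111 = 00111
Remainder (last 4 bits) = 1110. This is the CRC / FCS.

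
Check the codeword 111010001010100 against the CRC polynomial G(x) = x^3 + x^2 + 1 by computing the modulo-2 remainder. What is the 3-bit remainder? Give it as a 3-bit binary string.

100

Modulo-2 division of 111010001010100 by 1101:
  pos 0: 1110 XOR 1101 = 0011
  pos 2: 1110 XOR 1101 = 0011
  pos 4: 1100 XOR 1101 = 0001
  pos 7: 1101 XOR 1101 = 0000
Remainder = 100 (nonzero — an error is detected).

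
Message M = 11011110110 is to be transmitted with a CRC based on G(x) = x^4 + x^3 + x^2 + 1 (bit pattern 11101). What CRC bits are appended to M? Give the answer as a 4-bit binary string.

Append 4 zeros: 110111101100000. Divide by 11101 (XOR where the leading bit is 1):
  pos 0: 11011 XOR 11101 = 00110
  pos 2: 11011 XOR 11101 = 00110
  pos 4: 11001 XOR 11101 = 00100
  pos 6: 10010 XOR 11101 = 01111
  pos 7: 11110 XOR 11101 = 00011
  pos 10: 11000 XOR 11101 = 00101
Remainder (last 4 bits) = 0101. This is the CRC / FCS.

0101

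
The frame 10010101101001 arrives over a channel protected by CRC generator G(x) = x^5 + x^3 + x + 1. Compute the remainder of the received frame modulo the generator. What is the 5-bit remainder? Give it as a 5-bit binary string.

10110

Modulo-2 division of 10010101101001 by 101011:
  pos 0: 100101 XOR 101011 = 001110
  pos 2: 111001 XOR 101011 = 010010
  pos 3: 100101 XOR 101011 = 001110
  pos 5: 111001 XOR 101011 = 010010
  pos 6: 100100 XOR 101011 = 001111
  pos 8: 111101 XOR 101011 = 010110
Remainder = 10110 (nonzero — an error is detected).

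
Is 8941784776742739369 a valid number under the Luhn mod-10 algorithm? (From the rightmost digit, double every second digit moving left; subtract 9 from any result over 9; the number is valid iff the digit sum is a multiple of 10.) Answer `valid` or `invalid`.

invalid

From the right, keep odd positions and double even positions (subtract 9 from any doubled value over 9):
  doubled (positions 2,4,...): 3 9 5 8 3 5 7 2 9 → sum 51
  kept (positions 1,3,...): 9 3 3 2 7 7 4 7 4 8 → sum 54
Total = 105.
105 mod 10 = 5, so the number is invalid.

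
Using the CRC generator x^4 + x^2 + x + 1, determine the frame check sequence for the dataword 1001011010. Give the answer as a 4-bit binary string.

Append 4 zeros: 10010110100000. Divide by 10111 (XOR where the leading bit is 1):
  pos 0: 10010 XOR 10111 = 00101
  pos 2: 10111 XOR 10111 = 00000
  pos 8: 10000 XOR 10111 = 00111
Remainder (last 4 bits) = 1110. This is the CRC / FCS.

1110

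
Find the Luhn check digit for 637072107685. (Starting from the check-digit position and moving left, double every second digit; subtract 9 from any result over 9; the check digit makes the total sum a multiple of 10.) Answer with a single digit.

0

Partial digits right→left: 5 8 6 7 0 1 2 7 0 7 3 6
Double every second digit counting from the check-digit position (so the 1st, 3rd, 5th, ... of the partial from the right).
  doubled (with −9 where >9): 1 3 0 4 0 6 → sum 14
  kept as-is: 8 7 1 7 7 6 → sum 36
Total = 14 + 36 = 50.
Check digit = (10 − (50 mod 10)) mod 10 = 0.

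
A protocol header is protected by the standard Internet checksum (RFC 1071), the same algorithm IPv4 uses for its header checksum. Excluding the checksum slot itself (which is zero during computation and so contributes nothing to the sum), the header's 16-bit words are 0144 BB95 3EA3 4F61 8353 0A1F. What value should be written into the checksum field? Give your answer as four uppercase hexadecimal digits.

One's-complement addition (fold any carry out of bit 15 back into bit 0):
  0x0144 + 0xBB95 = 0x0BCD9
  0xBCD9 + 0x3EA3 = 0x0FB7C
  0xFB7C + 0x4F61 = 0x14ADD → wrap carry → 0x4ADE
  0x4ADE + 0x8353 = 0x0CE31
  0xCE31 + 0x0A1F = 0x0D850
One's-complement sum = 0xD850.
Checksum = ~0xD850 & 0xFFFF = 0x27AF.

27AF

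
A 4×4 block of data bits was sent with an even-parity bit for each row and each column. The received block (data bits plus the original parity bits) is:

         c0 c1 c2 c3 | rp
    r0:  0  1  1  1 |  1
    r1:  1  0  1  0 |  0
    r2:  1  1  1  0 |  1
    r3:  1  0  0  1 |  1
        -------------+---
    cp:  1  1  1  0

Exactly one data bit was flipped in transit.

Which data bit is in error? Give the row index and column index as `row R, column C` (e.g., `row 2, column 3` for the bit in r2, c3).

row 3, column 1

Recompute each row's even parity and compare to rp:
  r0: data parity 1, sent rp 1 → ok
  r1: data parity 0, sent rp 0 → ok
  r2: data parity 1, sent rp 1 → ok
  r3: data parity 0, sent rp 1 → mismatch
Recompute each column's even parity and compare to cp:
  c0: data parity 1, sent cp 1 → ok
  c1: data parity 0, sent cp 1 → mismatch
  c2: data parity 1, sent cp 1 → ok
  c3: data parity 0, sent cp 0 → ok
Exactly one row (r3) and one column (c1) fail → the flipped bit is at their intersection.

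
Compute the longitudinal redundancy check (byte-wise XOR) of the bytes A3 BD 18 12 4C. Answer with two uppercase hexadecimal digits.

58

XOR the bytes together:
  start with 0xA3
  0xA3 ⊕ 0xBD = 0x1E
  0x1E ⊕ 0x18 = 0x06
  0x06 ⊕ 0x12 = 0x14
  0x14 ⊕ 0x4C = 0x58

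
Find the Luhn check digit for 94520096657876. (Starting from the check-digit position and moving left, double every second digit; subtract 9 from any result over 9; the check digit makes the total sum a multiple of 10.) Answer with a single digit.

Partial digits right→left: 6 7 8 7 5 6 6 9 0 0 2 5 4 9
Double every second digit counting from the check-digit position (so the 1st, 3rd, 5th, ... of the partial from the right).
  doubled (with −9 where >9): 3 7 1 3 0 4 8 → sum 26
  kept as-is: 7 7 6 9 0 5 9 → sum 43
Total = 26 + 43 = 69.
Check digit = (10 − (69 mod 10)) mod 10 = 1.

1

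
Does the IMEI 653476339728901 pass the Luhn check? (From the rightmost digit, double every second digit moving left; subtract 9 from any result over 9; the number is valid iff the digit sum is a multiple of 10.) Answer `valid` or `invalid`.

valid

From the right, keep odd positions and double even positions (subtract 9 from any doubled value over 9):
  doubled (positions 2,4,...): 0 7 5 6 3 8 1 → sum 30
  kept (positions 1,3,...): 1 9 2 9 3 7 3 6 → sum 40
Total = 70.
70 mod 10 = 0, so the number is valid.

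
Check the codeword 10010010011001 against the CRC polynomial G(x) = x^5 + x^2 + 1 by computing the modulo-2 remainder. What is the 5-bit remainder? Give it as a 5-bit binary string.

00000

Modulo-2 division of 10010010011001 by 100101:
  pos 0: 100100 XOR 100101 = 000001
  pos 5: 110011 XOR 100101 = 010110
  pos 6: 101100 XOR 100101 = 001001
  pos 8: 100101 XOR 100101 = 000000
Remainder = 00000 (zero — the frame passes the CRC check).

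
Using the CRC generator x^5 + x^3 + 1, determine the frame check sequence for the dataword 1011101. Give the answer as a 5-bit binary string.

Append 5 zeros: 101110100000. Divide by 101001 (XOR where the leading bit is 1):
  pos 0: 101110 XOR 101001 = 000111
  pos 3: 111100 XOR 101001 = 010101
  pos 4: 101010 XOR 101001 = 000011
Remainder (last 5 bits) = 01100. This is the CRC / FCS.

01100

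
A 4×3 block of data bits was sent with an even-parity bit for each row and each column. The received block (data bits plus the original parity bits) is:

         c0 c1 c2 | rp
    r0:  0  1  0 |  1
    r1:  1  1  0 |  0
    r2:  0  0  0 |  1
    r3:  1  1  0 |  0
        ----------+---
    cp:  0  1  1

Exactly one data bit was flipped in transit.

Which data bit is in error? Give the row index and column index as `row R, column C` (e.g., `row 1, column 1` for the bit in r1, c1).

row 2, column 2

Recompute each row's even parity and compare to rp:
  r0: data parity 1, sent rp 1 → ok
  r1: data parity 0, sent rp 0 → ok
  r2: data parity 0, sent rp 1 → mismatch
  r3: data parity 0, sent rp 0 → ok
Recompute each column's even parity and compare to cp:
  c0: data parity 0, sent cp 0 → ok
  c1: data parity 1, sent cp 1 → ok
  c2: data parity 0, sent cp 1 → mismatch
Exactly one row (r2) and one column (c2) fail → the flipped bit is at their intersection.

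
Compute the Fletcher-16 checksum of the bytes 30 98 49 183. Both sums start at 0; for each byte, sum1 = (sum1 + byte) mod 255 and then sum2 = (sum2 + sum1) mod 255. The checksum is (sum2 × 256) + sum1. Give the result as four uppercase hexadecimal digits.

Running sums (mod 255):
  after byte 0 (30): sum1=30, sum2=30
  after byte 1 (98): sum1=128, sum2=158
  after byte 2 (49): sum1=177, sum2=80
  after byte 3 (183): sum1=105, sum2=185
Checksum = sum2·256 + sum1 = 185·256 + 105 = 47465 = 0xB969.

B969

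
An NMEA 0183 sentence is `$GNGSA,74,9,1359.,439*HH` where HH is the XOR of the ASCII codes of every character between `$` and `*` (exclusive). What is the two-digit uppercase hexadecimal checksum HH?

XOR the ASCII codes of the payload characters:
  'G' = 0x47 → acc = 0x47
  'N' = 0x4E → acc = 0x09
  'G' = 0x47 → acc = 0x4E
  'S' = 0x53 → acc = 0x1D
  'A' = 0x41 → acc = 0x5C
  ',' = 0x2C → acc = 0x70
  '7' = 0x37 → acc = 0x47
  '4' = 0x34 → acc = 0x73
  ',' = 0x2C → acc = 0x5F
  '9' = 0x39 → acc = 0x66
  ',' = 0x2C → acc = 0x4A
  '1' = 0x31 → acc = 0x7B
  '3' = 0x33 → acc = 0x48
  '5' = 0x35 → acc = 0x7D
  '9' = 0x39 → acc = 0x44
  '.' = 0x2E → acc = 0x6A
  ',' = 0x2C → acc = 0x46
  '4' = 0x34 → acc = 0x72
  '3' = 0x33 → acc = 0x41
  '9' = 0x39 → acc = 0x78
Checksum = 0x78.

78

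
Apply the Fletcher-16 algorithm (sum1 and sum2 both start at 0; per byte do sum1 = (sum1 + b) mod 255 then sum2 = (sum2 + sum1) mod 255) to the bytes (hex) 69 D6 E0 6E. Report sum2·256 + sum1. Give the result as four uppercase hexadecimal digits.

Running sums (mod 255):
  after byte 0 (69): sum1=105, sum2=105
  after byte 1 (D6): sum1=64, sum2=169
  after byte 2 (E0): sum1=33, sum2=202
  after byte 3 (6E): sum1=143, sum2=90
Checksum = sum2·256 + sum1 = 90·256 + 143 = 23183 = 0x5A8F.

5A8F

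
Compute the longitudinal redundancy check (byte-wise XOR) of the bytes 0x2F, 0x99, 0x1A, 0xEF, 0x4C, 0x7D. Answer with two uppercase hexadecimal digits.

XOR the bytes together:
  start with 0x2F
  0x2F ⊕ 0x99 = 0xB6
  0xB6 ⊕ 0x1A = 0xAC
  0xAC ⊕ 0xEF = 0x43
  0x43 ⊕ 0x4C = 0x0F
  0x0F ⊕ 0x7D = 0x72

72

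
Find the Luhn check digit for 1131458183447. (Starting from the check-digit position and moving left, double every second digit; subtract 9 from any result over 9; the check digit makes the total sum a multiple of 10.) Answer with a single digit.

2

Partial digits right→left: 7 4 4 3 8 1 8 5 4 1 3 1 1
Double every second digit counting from the check-digit position (so the 1st, 3rd, 5th, ... of the partial from the right).
  doubled (with −9 where >9): 5 8 7 7 8 6 2 → sum 43
  kept as-is: 4 3 1 5 1 1 → sum 15
Total = 43 + 15 = 58.
Check digit = (10 − (58 mod 10)) mod 10 = 2.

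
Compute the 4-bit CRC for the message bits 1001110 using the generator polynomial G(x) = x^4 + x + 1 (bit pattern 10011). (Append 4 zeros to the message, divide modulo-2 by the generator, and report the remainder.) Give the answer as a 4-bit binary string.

0110

Append 4 zeros: 10011100000. Divide by 10011 (XOR where the leading bit is 1):
  pos 0: 10011 XOR 10011 = 00000
  pos 5: 10000 XOR 10011 = 00011
Remainder (last 4 bits) = 0110. This is the CRC / FCS.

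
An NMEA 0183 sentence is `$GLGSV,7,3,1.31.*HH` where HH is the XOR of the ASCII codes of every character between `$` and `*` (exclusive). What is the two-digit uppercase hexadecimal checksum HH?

XOR the ASCII codes of the payload characters:
  'G' = 0x47 → acc = 0x47
  'L' = 0x4C → acc = 0x0B
  'G' = 0x47 → acc = 0x4C
  'S' = 0x53 → acc = 0x1F
  'V' = 0x56 → acc = 0x49
  ',' = 0x2C → acc = 0x65
  '7' = 0x37 → acc = 0x52
  ',' = 0x2C → acc = 0x7E
  '3' = 0x33 → acc = 0x4D
  ',' = 0x2C → acc = 0x61
  '1' = 0x31 → acc = 0x50
  '.' = 0x2E → acc = 0x7E
  '3' = 0x33 → acc = 0x4D
  '1' = 0x31 → acc = 0x7C
  '.' = 0x2E → acc = 0x52
Checksum = 0x52.

52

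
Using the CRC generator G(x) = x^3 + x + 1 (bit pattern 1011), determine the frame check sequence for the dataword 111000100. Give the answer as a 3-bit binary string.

Append 3 zeros: 111000100000. Divide by 1011 (XOR where the leading bit is 1):
  pos 0: 1110 XOR 1011 = 0101
  pos 1: 1010 XOR 1011 = 0001
  pos 4: 1010 XOR 1011 = 0001
  pos 7: 1000 XOR 1011 = 0011
Remainder (last 3 bits) = 110. This is the CRC / FCS.

110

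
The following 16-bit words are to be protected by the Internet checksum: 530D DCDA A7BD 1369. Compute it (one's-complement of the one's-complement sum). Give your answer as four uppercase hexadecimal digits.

14F1

One's-complement addition (fold any carry out of bit 15 back into bit 0):
  0x530D + 0xDCDA = 0x12FE7 → wrap carry → 0x2FE8
  0x2FE8 + 0xA7BD = 0x0D7A5
  0xD7A5 + 0x1369 = 0x0EB0E
One's-complement sum = 0xEB0E.
Checksum = ~0xEB0E & 0xFFFF = 0x14F1.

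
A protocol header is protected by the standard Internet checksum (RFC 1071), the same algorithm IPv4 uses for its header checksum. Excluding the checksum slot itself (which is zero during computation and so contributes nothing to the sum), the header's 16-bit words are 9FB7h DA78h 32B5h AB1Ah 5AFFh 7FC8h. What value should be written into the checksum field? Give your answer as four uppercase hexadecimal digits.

CD37

One's-complement addition (fold any carry out of bit 15 back into bit 0):
  0x9FB7 + 0xDA78 = 0x17A2F → wrap carry → 0x7A30
  0x7A30 + 0x32B5 = 0x0ACE5
  0xACE5 + 0xAB1A = 0x157FF → wrap carry → 0x5800
  0x5800 + 0x5AFF = 0x0B2FF
  0xB2FF + 0x7FC8 = 0x132C7 → wrap carry → 0x32C8
One's-complement sum = 0x32C8.
Checksum = ~0x32C8 & 0xFFFF = 0xCD37.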